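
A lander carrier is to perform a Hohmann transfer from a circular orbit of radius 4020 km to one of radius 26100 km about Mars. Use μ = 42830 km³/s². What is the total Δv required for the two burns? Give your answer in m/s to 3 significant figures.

Transfer-ellipse semi-major axis a_t = (r₁ + r₂)/2 = (4020 + 26100)/2 = 15060 km.
Circular speed at r₁: v₁ = √(μ/r₁) = √(42830/4020) = 3.264 km/s.
Transfer-orbit speed at r₁ (vis-viva): v_p = √[μ(2/r₁ − 1/a_t)] = 4.297 km/s.
First burn Δv₁ = |v_p − v₁| = 1.033 km/s.
At r₂, v₂ = √(μ/r₂) = 1.281 km/s.
Transfer-orbit speed at r₂: v_a = √[μ(2/r₂ − 1/a_t)] = 0.6618 km/s.
Second burn Δv₂ = |v₂ − v_a| = 0.6192 km/s.
Δv = Δv₁ + Δv₂ = 1.033 + 0.6192 = 1.652 km/s.

Δv = 1650 m/s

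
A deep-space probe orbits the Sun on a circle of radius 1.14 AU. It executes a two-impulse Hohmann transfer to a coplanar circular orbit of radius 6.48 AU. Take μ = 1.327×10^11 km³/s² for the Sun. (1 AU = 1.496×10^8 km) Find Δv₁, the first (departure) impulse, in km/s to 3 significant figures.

In km: r₁ = 1.14 × 1.496×10^8 = 1.70544×10^8 km; r₂ = 6.48 × 1.496×10^8 = 9.69408×10^8 km.
The Hohmann ellipse has a_t = (r₁ + r₂)/2 = 5.69976×10^8 km.
Circular speed at r = 1.70544×10^8 km: v_c = √(μ/r) = 27.894 km/s.
Vis-viva on the transfer ellipse at r = 1.70544×10^8 km gives v_t = √[μ(2/r − 1/a_t)] = 36.378 km/s.
Δv₁ = |v_t − v_c| = |36.378 − 27.894| = 8.484 km/s.

Δv₁ = 8.48 km/s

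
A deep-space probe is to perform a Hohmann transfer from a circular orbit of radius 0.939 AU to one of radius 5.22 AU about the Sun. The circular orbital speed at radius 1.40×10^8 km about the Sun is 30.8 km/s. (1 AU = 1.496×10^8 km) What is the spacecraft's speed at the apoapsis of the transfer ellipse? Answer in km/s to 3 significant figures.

v = 7.20 km/s

From the circular-orbit relation v² = μ/r at r = 1.40×10^8 km: μ = v²r = (30.8)² × 1.40×10^8 = 1.32810×10^11 km³/s².
In km: r₁ = 0.939 × 1.496×10^8 = 1.404744×10^8 km; r₂ = 5.22 × 1.496×10^8 = 7.80912×10^8 km.
The Hohmann ellipse has a_t = (r₁ + r₂)/2 = 4.606932×10^8 km.
The apoapsis of the transfer ellipse is at r = 7.80912×10^8 km.
Vis-viva: v = √[μ(2/r − 1/a_t)] = √[1.32810×10^11 × (2/7.80912×10^8 − 1/4.606932×10^8)] = 7.201 km/s.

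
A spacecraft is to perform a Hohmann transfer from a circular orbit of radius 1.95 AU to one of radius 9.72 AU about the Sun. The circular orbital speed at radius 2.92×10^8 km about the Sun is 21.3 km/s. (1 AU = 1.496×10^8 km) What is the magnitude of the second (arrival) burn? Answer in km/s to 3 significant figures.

Δv₂ = 4.03 km/s

From the circular-orbit relation v² = μ/r at r = 2.92×10^8 km: μ = v²r = (21.3)² × 2.92×10^8 = 1.32477×10^11 km³/s².
In km: r₁ = 1.95 × 1.496×10^8 = 2.9172×10^8 km; r₂ = 9.72 × 1.496×10^8 = 1.454112×10^9 km.
Transfer-ellipse semi-major axis a_t = (r₁ + r₂)/2 = (2.9172×10^8 + 1.454112×10^9)/2 = 8.72916×10^8 km.
Circular speed at r = 1.454112×10^9 km: v_c = √(μ/r) = 9.545 km/s.
Transfer-orbit speed at the same r (vis-viva, a = a_t): v_t = √[μ(2/r − 1/a_t)] = 5.518 km/s.
Δv₂ = |v_t − v_c| = |5.518 − 9.545| = 4.027 km/s.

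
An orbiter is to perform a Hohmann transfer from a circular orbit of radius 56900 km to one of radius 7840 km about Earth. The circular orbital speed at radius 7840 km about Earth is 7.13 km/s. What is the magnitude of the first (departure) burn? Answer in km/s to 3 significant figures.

Δv₁ = 1.34 km/s

From the circular-orbit relation v² = μ/r at r = 7840 km: μ = v²r = (7.13)² × 7840 = 3.98561×10^5 km³/s².
The Hohmann ellipse has a_t = (r₁ + r₂)/2 = 32370 km.
Circular speed at r = 56900 km: v_c = √(μ/r) = 2.647 km/s.
Vis-viva on the transfer ellipse at r = 56900 km gives v_t = √[μ(2/r − 1/a_t)] = 1.303 km/s.
Δv₁ = |v_t − v_c| = |1.303 − 2.647| = 1.344 km/s.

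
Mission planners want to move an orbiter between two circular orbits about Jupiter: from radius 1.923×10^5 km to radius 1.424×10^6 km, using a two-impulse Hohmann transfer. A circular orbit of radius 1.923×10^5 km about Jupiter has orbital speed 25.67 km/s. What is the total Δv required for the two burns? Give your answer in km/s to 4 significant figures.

From the circular-orbit relation v² = μ/r at r = 1.923×10^5 km: μ = v²r = (25.67)² × 1.923×10^5 = 1.26716×10^8 km³/s².
The Hohmann ellipse has a_t = (r₁ + r₂)/2 = 8.0815×10^5 km.
At r₁ the circular-orbit speed is v₁ = √(μ/r₁) = 25.670 km/s.
Transfer-orbit speed at r₁ (vis-viva): v_p = √[μ(2/r₁ − 1/a_t)] = 34.075 km/s.
First burn Δv₁ = |v_p − v₁| = 8.405 km/s.
Circular speed at r₂: v₂ = √(μ/r₂) = 9.4332 km/s.
Transfer-orbit speed at r₂: v_a = √[μ(2/r₂ − 1/a_t)] = 4.6016 km/s.
Second burn Δv₂ = |v₂ − v_a| = 4.832 km/s.
Δv = Δv₁ + Δv₂ = 8.405 + 4.832 = 13.24 km/s.

Δv = 13.24 km/s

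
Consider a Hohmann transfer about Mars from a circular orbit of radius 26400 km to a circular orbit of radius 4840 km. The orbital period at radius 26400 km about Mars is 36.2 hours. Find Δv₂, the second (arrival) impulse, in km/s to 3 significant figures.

Δv₂ = 0.892 km/s

From Kepler's third law T² = 4π²r³/μ at r = 26400 km, T = 36.2 hours = 36.2 × 3600 s = 1.3032×10^5 s: μ = 4π²r³/T² = 42771.0 km³/s².
Transfer-ellipse semi-major axis a_t = (r₁ + r₂)/2 = (26400 + 4840)/2 = 15620 km.
On the circular orbit at r = 4840 km, v_c = √(μ/r) = 2.973 km/s.
Transfer-orbit speed at the same r (vis-viva, a = a_t): v_t = √[μ(2/r − 1/a_t)] = 3.865 km/s.
Δv₂ = |v_t − v_c| = |3.865 − 2.973| = 0.8920 km/s.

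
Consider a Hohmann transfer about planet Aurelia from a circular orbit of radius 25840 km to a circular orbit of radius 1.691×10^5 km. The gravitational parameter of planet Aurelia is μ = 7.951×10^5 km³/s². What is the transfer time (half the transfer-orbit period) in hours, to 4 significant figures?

The Hohmann ellipse has a_t = (r₁ + r₂)/2 = 97470 km.
Transfer time t = π√(a_t³/μ) = π√((97470)³ / 7.951×10^5) = 1.072×10^5 s.
Converting: 1.072×10^5 s ÷ 3600 s/hour = 29.78 hours.

t = 29.78 hours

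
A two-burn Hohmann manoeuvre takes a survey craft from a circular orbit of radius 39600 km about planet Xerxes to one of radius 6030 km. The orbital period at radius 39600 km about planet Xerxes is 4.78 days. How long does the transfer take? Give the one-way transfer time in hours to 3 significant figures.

From Kepler's third law T² = 4π²r³/μ at r = 39600 km, T = 4.78 days = 4.78 × 86400 s = 4.12992×10^5 s: μ = 4π²r³/T² = 14373.5 km³/s².
Transfer-ellipse semi-major axis a_t = (r₁ + r₂)/2 = (39600 + 6030)/2 = 22815 km.
Transfer time t = π√(a_t³/μ) = π√((22815)³ / 14373.5) = 90300 s.
Converting: 90300 s ÷ 3600 s/hour = 25.1 hours.

t = 25.1 hours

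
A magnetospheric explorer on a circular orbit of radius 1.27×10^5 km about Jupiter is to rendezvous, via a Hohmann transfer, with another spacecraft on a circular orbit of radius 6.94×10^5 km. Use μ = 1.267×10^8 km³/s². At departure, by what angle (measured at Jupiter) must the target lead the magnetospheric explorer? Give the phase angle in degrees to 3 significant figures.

Transfer-ellipse semi-major axis a_t = (r₁ + r₂)/2 = (1.270×10^5 + 6.940×10^5)/2 = 4.105×10^5 km.
Transfer time t = π√(a_t³/μ) = 73410 s.
Target angular speed ω₂ = √(μ/r₂³) = 1.947×10^-5 rad/s.
Angle swept by the target during transfer: ω₂·t = 1.429 rad = 81.88°.
The magnetospheric explorer traverses 180° on the transfer ellipse, so the target must lead by 180° − 81.88° = 98.1°.

φ = 98.1°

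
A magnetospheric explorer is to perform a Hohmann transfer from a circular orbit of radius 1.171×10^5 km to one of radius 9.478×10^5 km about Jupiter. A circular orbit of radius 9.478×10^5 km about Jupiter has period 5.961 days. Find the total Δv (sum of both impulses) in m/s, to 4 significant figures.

From Kepler's third law T² = 4π²r³/μ at r = 9.478×10^5 km, T = 5.961 days = 5.961 × 86400 s = 5.150304×10^5 s: μ = 4π²r³/T² = 1.26720×10^8 km³/s².
Semi-major axis of the transfer orbit: a_t = (1.171×10^5 + 9.478×10^5)/2 = 5.3245×10^5 km.
Circular speed at r₁: v₁ = √(μ/r₁) = √(1.26720×10^8/1.171×10^5) = 32.90 km/s.
Transfer-orbit speed at r₁ (vis-viva): v_p = √[μ(2/r₁ − 1/a_t)] = 43.89 km/s.
First burn Δv₁ = |v_p − v₁| = 10.99 km/s.
At r₂, v₂ = √(μ/r₂) = 11.5628 km/s.
Transfer-orbit speed at r₂: v_a = √[μ(2/r₂ − 1/a_t)] = 5.42254 km/s.
Second burn Δv₂ = |v₂ − v_a| = 6.140 km/s.
Total Δv = Δv₁ + Δv₂ = 17.13 km/s.

Δv = 17130 m/s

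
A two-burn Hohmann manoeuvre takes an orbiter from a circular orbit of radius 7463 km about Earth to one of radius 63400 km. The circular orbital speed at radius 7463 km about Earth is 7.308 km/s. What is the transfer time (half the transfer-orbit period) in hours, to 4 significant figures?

t = 9.219 hours

From the circular-orbit relation v² = μ/r at r = 7463 km: μ = v²r = (7.308)² × 7463 = 3.98575×10^5 km³/s².
Transfer-ellipse semi-major axis a_t = (r₁ + r₂)/2 = (7463 + 63400)/2 = 35431.5 km.
By Kepler's third law the transfer-orbit period is T = 2π√(a_t³/μ), so t = T/2 = 33190 s.
Converting: 33190 s ÷ 3600 s/hour = 9.219 hours.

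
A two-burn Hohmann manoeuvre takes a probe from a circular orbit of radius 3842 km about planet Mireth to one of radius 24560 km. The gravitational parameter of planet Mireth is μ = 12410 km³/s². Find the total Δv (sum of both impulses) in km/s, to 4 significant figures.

Semi-major axis of the transfer orbit: a_t = (3842 + 24560)/2 = 14201 km.
At r₁ the circular-orbit speed is v₁ = √(μ/r₁) = 1.7972 km/s.
Transfer-orbit speed at r₁ (v² = μ(2/r − 1/a)): v_p = √[μ(2/r₁ − 1/a_t)] = 2.3635 km/s.
First burn Δv₁ = |v_p − v₁| = 0.5663 km/s.
At r₂, v₂ = √(μ/r₂) = 0.7108 km/s.
Transfer-orbit speed at r₂: v_a = √[μ(2/r₂ − 1/a_t)] = 0.3697 km/s.
Second burn Δv₂ = |v₂ − v_a| = 0.3411 km/s.
Δv = Δv₁ + Δv₂ = 0.5663 + 0.3411 = 0.9074 km/s.

Δv = 0.9074 km/s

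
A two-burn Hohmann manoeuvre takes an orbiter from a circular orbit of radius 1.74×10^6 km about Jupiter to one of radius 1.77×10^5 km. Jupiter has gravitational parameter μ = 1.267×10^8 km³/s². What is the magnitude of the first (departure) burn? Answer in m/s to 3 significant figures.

Δv₁ = 4870 m/s

The Hohmann ellipse has a_t = (r₁ + r₂)/2 = 9.585×10^5 km.
Circular speed at r = 1.740×10^6 km: v_c = √(μ/r) = 8.533 km/s.
Transfer-orbit speed at the same r (vis-viva, a = a_t): v_t = √[μ(2/r − 1/a_t)] = 3.667 km/s.
Δv₁ = |v_t − v_c| = |3.667 − 8.533| = 4.866 km/s.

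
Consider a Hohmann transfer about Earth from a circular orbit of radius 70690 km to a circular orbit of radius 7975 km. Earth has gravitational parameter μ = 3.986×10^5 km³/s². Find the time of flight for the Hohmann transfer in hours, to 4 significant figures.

t = 10.78 hours

The Hohmann ellipse has a_t = (r₁ + r₂)/2 = 39332.5 km.
Transfer time t = π√(a_t³/μ) = π√((39332.5)³ / 3.986×10^5) = 38820 s.
Converting: 38820 s ÷ 3600 s/hour = 10.78 hours.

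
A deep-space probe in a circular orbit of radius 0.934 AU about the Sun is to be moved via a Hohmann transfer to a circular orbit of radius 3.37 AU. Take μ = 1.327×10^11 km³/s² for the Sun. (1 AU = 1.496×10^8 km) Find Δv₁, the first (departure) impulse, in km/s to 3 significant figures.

In km: r₁ = 0.934 × 1.496×10^8 = 1.397264×10^8 km; r₂ = 3.37 × 1.496×10^8 = 5.04152×10^8 km.
Semi-major axis of the transfer orbit: a_t = (1.397264×10^8 + 5.04152×10^8)/2 = 3.219392×10^8 km.
Circular speed at r = 1.397264×10^8 km: v_c = √(μ/r) = 30.8174 km/s.
Vis-viva on the transfer ellipse at r = 1.397264×10^8 km gives v_t = √[μ(2/r − 1/a_t)] = 38.5647 km/s.
Δv₁ = |v_t − v_c| = |38.5647 − 30.8174| = 7.747 km/s.

Δv₁ = 7.75 km/s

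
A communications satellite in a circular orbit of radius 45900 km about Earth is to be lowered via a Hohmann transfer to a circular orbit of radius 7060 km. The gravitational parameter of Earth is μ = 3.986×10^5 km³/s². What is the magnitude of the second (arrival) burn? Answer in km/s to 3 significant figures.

The Hohmann ellipse has a_t = (r₁ + r₂)/2 = 26480 km.
On the circular orbit at r = 7060 km, v_c = √(μ/r) = 7.514 km/s.
Vis-viva on the transfer ellipse at r = 7060 km gives v_t = √[μ(2/r − 1/a_t)] = 9.893 km/s.
Δv₂ = |v_t − v_c| = |9.893 − 7.514| = 2.379 km/s.

Δv₂ = 2.38 km/s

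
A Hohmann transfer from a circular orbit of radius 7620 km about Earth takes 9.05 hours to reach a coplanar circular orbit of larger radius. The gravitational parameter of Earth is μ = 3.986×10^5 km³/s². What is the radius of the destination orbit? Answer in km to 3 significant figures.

r₂ = 62400 km

Transfer time t = 9.05 hours = 32580 s, and t = π√(a_t³/μ).
So a_t = (μ t²/π²)^(1/3) = (3.986×10^5 × (32580)² / π²)^(1/3) = 34998 km.
Since a_t = (r₁ + r₂)/2, r₂ = 2a_t − r₁ = 2×34998 − 7620 = 62376 km.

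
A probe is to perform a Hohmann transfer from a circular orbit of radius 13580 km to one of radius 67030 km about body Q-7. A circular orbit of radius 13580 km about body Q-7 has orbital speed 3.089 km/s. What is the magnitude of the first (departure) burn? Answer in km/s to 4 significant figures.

From the circular-orbit relation v² = μ/r at r = 13580 km: μ = v²r = (3.089)² × 13580 = 1.29579×10^5 km³/s².
Semi-major axis of the transfer orbit: a_t = (13580 + 67030)/2 = 40305 km.
On the circular orbit at r = 13580 km, v_c = √(μ/r) = 3.0890 km/s.
Vis-viva on the transfer ellipse at r = 13580 km gives v_t = √[μ(2/r − 1/a_t)] = 3.9836 km/s.
Δv₁ = |v_t − v_c| = |3.9836 − 3.0890| = 0.8946 km/s.

Δv₁ = 0.8946 km/s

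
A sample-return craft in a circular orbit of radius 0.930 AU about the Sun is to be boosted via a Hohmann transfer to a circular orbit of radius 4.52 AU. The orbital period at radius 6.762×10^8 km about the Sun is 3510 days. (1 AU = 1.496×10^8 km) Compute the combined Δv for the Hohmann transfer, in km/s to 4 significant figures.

Δv = 14.72 km/s

From Kepler's third law T² = 4π²r³/μ at r = 6.762×10^8 km, T = 3510 days = 3510 × 86400 s = 3.03264×10^8 s: μ = 4π²r³/T² = 1.32722×10^11 km³/s².
In km: r₁ = 0.930 × 1.496×10^8 = 1.39128×10^8 km; r₂ = 4.52 × 1.496×10^8 = 6.76192×10^8 km.
Semi-major axis of the transfer orbit: a_t = (1.39128×10^8 + 6.76192×10^8)/2 = 4.0766×10^8 km.
At r₁ the circular-orbit speed is v₁ = √(μ/r₁) = 30.88620 km/s.
On the transfer ellipse at r₁, vis-viva equation gives v_p = √[μ(2/r₁ − 1/a_t)] = 39.77869 km/s.
First burn Δv₁ = |v_p − v₁| = 8.892 km/s.
Circular speed at r₂: v₂ = √(μ/r₂) = 14.01 km/s.
Transfer-orbit speed at r₂: v_a = √[μ(2/r₂ − 1/a_t)] = 8.185 km/s.
Second burn Δv₂ = |v₂ − v_a| = 5.825 km/s.
Total Δv = Δv₁ + Δv₂ = 14.72 km/s.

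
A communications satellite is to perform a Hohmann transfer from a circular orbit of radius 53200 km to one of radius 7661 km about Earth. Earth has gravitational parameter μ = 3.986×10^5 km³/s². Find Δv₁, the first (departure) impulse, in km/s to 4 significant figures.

The Hohmann ellipse has a_t = (r₁ + r₂)/2 = 30430.5 km.
On the circular orbit at r = 53200 km, v_c = √(μ/r) = 2.737 km/s.
Vis-viva on the transfer ellipse at r = 53200 km gives v_t = √[μ(2/r − 1/a_t)] = 1.373 km/s.
Δv₁ = |v_t − v_c| = |1.373 − 2.737| = 1.364 km/s.

Δv₁ = 1.364 km/s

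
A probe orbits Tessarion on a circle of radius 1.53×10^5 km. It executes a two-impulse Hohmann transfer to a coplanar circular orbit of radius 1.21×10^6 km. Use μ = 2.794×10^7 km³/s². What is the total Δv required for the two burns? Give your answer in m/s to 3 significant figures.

Δv = 7020 m/s

The Hohmann ellipse has a_t = (r₁ + r₂)/2 = 6.815×10^5 km.
At r₁ the circular-orbit speed is v₁ = √(μ/r₁) = 13.513 km/s.
Transfer-orbit speed at r₁ (v² = μ(2/r − 1/a)): v_p = √[μ(2/r₁ − 1/a_t)] = 18.006 km/s.
First burn Δv₁ = |v_p − v₁| = 4.493 km/s.
At r₂, v₂ = √(μ/r₂) = 4.805 km/s.
Transfer-orbit speed at r₂: v_a = √[μ(2/r₂ − 1/a_t)] = 2.277 km/s.
Second burn Δv₂ = |v₂ − v_a| = 2.528 km/s.
Total Δv = Δv₁ + Δv₂ = 7.021 km/s.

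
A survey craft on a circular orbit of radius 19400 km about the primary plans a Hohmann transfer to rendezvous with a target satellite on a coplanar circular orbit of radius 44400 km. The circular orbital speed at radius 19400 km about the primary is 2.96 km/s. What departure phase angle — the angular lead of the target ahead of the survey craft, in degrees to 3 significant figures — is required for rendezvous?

From the circular-orbit relation v² = μ/r at r = 19400 km: μ = v²r = (2.96)² × 19400 = 1.69975×10^5 km³/s².
The Hohmann ellipse has a_t = (r₁ + r₂)/2 = 31900 km.
The half-period of the transfer ellipse is t = π√(a_t³/μ) = 43415 s.
The target's mean motion on its circular orbit is ω₂ = √(μ/r₂³) = 4.4067×10^-5 rad/s.
Angle swept by the target during transfer: ω₂·t = 1.913 rad = 109.6°.
Arrival is 180° from departure on the ellipse, so φ = 180° − 109.6° = 70.4°.

φ = 70.4°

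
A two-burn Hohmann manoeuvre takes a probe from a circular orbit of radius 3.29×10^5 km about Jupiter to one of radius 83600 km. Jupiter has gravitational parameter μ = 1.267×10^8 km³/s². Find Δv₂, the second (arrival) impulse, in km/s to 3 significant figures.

Δv₂ = 10.2 km/s

Transfer-ellipse semi-major axis a_t = (r₁ + r₂)/2 = (3.290×10^5 + 83600)/2 = 2.063×10^5 km.
On the circular orbit at r = 83600 km, v_c = √(μ/r) = 38.93 km/s.
Vis-viva on the transfer ellipse at r = 83600 km gives v_t = √[μ(2/r − 1/a_t)] = 49.16 km/s.
Δv₂ = |v_t − v_c| = |49.16 − 38.93| = 10.23 km/s.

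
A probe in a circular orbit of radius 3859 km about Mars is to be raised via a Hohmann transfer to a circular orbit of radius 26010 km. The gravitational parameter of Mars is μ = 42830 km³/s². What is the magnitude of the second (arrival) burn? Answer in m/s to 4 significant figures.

The Hohmann ellipse has a_t = (r₁ + r₂)/2 = 14934.5 km.
Circular speed at r = 26010 km: v_c = √(μ/r) = 1.2832 km/s.
Transfer-orbit speed at the same r (vis-viva, a = a_t): v_t = √[μ(2/r − 1/a_t)] = 0.65230 km/s.
Δv₂ = |v_t − v_c| = |0.65230 − 1.2832| = 0.6309 km/s.

Δv₂ = 630.9 m/s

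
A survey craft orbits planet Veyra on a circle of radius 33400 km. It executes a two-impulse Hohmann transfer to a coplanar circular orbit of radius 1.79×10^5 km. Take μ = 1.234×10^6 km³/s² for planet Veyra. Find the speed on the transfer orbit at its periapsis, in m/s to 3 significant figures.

v = 7890 m/s

Semi-major axis of the transfer orbit: a_t = (33400 + 1.790×10^5)/2 = 1.062×10^5 km.
The periapsis of the transfer ellipse is at r = 33400 km.
Applying v² = μ(2/r − 1/a_t): v = 7.891 km/s.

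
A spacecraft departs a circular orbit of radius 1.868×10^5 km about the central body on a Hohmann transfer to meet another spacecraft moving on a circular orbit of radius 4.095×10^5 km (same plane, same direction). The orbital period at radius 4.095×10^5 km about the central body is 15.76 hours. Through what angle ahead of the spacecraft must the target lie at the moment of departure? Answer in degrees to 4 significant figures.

From Kepler's third law T² = 4π²r³/μ at r = 4.095×10^5 km, T = 15.76 hours = 15.76 × 3600 s = 56736 s: μ = 4π²r³/T² = 8.42178×10^8 km³/s².
Semi-major axis of the transfer orbit: a_t = (1.868×10^5 + 4.095×10^5)/2 = 2.9815×10^5 km.
The half-period of the transfer ellipse is t = π√(a_t³/μ) = 17623.82 s.
Target angular speed ω₂ = √(μ/r₂³) = 1.107442×10^-4 rad/s.
Angle swept by the target during transfer: ω₂·t = 1.95174 rad = 111.83°.
Arrival is 180° from departure on the ellipse, so φ = 180° − 111.83° = 68.17°.

φ = 68.17°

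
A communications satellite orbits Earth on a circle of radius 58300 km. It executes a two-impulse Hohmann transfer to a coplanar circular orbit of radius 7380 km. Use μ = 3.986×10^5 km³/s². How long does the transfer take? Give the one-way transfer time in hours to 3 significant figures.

t = 8.23 hours

Semi-major axis of the transfer orbit: a_t = (58300 + 7380)/2 = 32840 km.
Transfer time t = π√(a_t³/μ) = π√((32840)³ / 3.986×10^5) = 29613 s.
Converting: 29613 s ÷ 3600 s/hour = 8.23 hours.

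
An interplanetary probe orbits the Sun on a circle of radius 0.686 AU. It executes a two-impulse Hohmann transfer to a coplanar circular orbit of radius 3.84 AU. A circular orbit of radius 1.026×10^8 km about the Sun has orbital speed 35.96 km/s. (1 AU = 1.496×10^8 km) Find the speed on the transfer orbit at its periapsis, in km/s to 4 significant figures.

From the circular-orbit relation v² = μ/r at r = 1.026×10^8 km: μ = v²r = (35.96)² × 1.026×10^8 = 1.32674×10^11 km³/s².
In km: r₁ = 0.686 × 1.496×10^8 = 1.026256×10^8 km; r₂ = 3.84 × 1.496×10^8 = 5.74464×10^8 km.
Transfer-ellipse semi-major axis a_t = (r₁ + r₂)/2 = (1.026256×10^8 + 5.74464×10^8)/2 = 3.385448×10^8 km.
The periapsis of the transfer ellipse is at r = 1.026256×10^8 km.
From the vis-viva equation, v = √[μ(2/r − 1/a_t)] = 46.84 km/s.

v = 46.84 km/s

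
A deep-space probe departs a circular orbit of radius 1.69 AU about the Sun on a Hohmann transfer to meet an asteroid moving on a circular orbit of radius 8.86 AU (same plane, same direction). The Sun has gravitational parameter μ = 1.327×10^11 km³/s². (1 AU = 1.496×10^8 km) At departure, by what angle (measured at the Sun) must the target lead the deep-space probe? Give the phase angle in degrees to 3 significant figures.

In km: r₁ = 1.69 × 1.496×10^8 = 2.52824×10^8 km; r₂ = 8.86 × 1.496×10^8 = 1.325456×10^9 km.
Transfer-ellipse semi-major axis a_t = (r₁ + r₂)/2 = (2.52824×10^8 + 1.325456×10^9)/2 = 7.8914×10^8 km.
The half-period of the transfer ellipse is t = π√(a_t³/μ) = 1.9118×10^8 s.
Target angular speed ω₂ = √(μ/r₂³) = 7.5490×10^-9 rad/s.
Angle swept by the target during transfer: ω₂·t = 1.4432 rad = 82.69°.
Arrival is 180° from departure on the ellipse, so φ = 180° − 82.69° = 97.3°.

φ = 97.3°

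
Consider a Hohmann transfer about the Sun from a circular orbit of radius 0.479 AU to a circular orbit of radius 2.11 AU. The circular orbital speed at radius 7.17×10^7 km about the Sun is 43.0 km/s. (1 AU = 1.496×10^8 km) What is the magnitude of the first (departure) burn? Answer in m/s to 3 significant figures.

Δv₁ = 11900 m/s

From the circular-orbit relation v² = μ/r at r = 7.17×10^7 km: μ = v²r = (43.0)² × 7.17×10^7 = 1.32573×10^11 km³/s².
In km: r₁ = 0.479 × 1.496×10^8 = 7.16584×10^7 km; r₂ = 2.11 × 1.496×10^8 = 3.15656×10^8 km.
The Hohmann ellipse has a_t = (r₁ + r₂)/2 = 1.936572×10^8 km.
On the circular orbit at r = 7.16584×10^7 km, v_c = √(μ/r) = 43.01 km/s.
Transfer-orbit speed at the same r (vis-viva, a = a_t): v_t = √[μ(2/r − 1/a_t)] = 54.91 km/s.
Δv₁ = |v_t − v_c| = |54.91 − 43.01| = 11.90 km/s.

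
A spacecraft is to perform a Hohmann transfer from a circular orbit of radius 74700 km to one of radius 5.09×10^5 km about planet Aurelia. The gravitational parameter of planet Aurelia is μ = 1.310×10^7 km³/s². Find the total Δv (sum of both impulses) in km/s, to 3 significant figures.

The Hohmann ellipse has a_t = (r₁ + r₂)/2 = 2.9185×10^5 km.
At r₁ the circular-orbit speed is v₁ = √(μ/r₁) = 13.2427 km/s.
On the transfer ellipse at r₁, vis-viva gives v_p = √[μ(2/r₁ − 1/a_t)] = 17.4886 km/s.
First burn Δv₁ = |v_p − v₁| = 4.2459 km/s.
Circular speed at r₂: v₂ = √(μ/r₂) = 5.0731 km/s.
Transfer-orbit speed at r₂: v_a = √[μ(2/r₂ − 1/a_t)] = 2.5666 km/s.
Second burn Δv₂ = |v₂ − v_a| = 2.5065 km/s.
Total Δv = Δv₁ + Δv₂ = 6.752 km/s.

Δv = 6.75 km/s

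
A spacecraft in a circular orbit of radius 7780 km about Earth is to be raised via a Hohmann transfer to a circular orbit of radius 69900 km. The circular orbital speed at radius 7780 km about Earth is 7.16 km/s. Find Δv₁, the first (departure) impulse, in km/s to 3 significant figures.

Δv₁ = 2.45 km/s

From the circular-orbit relation v² = μ/r at r = 7780 km: μ = v²r = (7.16)² × 7780 = 3.98846×10^5 km³/s².
Transfer-ellipse semi-major axis a_t = (r₁ + r₂)/2 = (7780 + 69900)/2 = 38840 km.
Circular speed at r = 7780 km: v_c = √(μ/r) = 7.160 km/s.
Transfer-orbit speed at the same r (vis-viva, a = a_t): v_t = √[μ(2/r − 1/a_t)] = 9.605 km/s.
Δv₁ = |v_t − v_c| = |9.605 − 7.160| = 2.445 km/s.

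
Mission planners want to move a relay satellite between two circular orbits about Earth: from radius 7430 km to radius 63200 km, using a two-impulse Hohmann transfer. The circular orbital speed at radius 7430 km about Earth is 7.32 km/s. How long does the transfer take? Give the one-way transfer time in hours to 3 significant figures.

From the circular-orbit relation v² = μ/r at r = 7430 km: μ = v²r = (7.32)² × 7430 = 3.98117×10^5 km³/s².
Transfer-ellipse semi-major axis a_t = (r₁ + r₂)/2 = (7430 + 63200)/2 = 35315 km.
Half the transfer-orbit period gives t = π√(a_t³/μ) = 33040 s.
Converting: 33040 s ÷ 3600 s/hour = 9.18 hours.

t = 9.18 hours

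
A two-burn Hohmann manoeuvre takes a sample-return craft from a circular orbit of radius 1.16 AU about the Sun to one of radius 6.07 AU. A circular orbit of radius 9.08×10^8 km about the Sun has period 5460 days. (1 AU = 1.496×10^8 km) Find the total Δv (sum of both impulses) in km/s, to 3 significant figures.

From Kepler's third law T² = 4π²r³/μ at r = 9.08×10^8 km, T = 5460 days = 5460 × 86400 s = 4.71744×10^8 s: μ = 4π²r³/T² = 1.32802×10^11 km³/s².
In km: r₁ = 1.16 × 1.496×10^8 = 1.73536×10^8 km; r₂ = 6.07 × 1.496×10^8 = 9.08072×10^8 km.
Semi-major axis of the transfer orbit: a_t = (1.73536×10^8 + 9.08072×10^8)/2 = 5.40804×10^8 km.
Circular speed at r₁: v₁ = √(μ/r₁) = √(1.32802×10^11/1.73536×10^8) = 27.664 km/s.
Transfer-orbit speed at r₁ (vis-viva equation): v_p = √[μ(2/r₁ − 1/a_t)] = 35.847 km/s.
First burn Δv₁ = |v_p − v₁| = 8.183 km/s.
Circular speed at r₂: v₂ = √(μ/r₂) = 12.093 km/s.
Transfer-orbit speed at r₂: v_a = √[μ(2/r₂ − 1/a_t)] = 6.8504 km/s.
Second burn Δv₂ = |v₂ − v_a| = 5.243 km/s.
Δv = Δv₁ + Δv₂ = 8.183 + 5.243 = 13.43 km/s.

Δv = 13.4 km/s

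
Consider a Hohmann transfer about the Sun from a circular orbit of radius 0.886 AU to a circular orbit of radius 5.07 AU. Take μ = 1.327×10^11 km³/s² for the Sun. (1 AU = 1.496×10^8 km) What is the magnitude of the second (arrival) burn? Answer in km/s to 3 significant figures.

Δv₂ = 6.01 km/s

In km: r₁ = 0.886 × 1.496×10^8 = 1.325456×10^8 km; r₂ = 5.07 × 1.496×10^8 = 7.58472×10^8 km.
Semi-major axis of the transfer orbit: a_t = (1.325456×10^8 + 7.58472×10^8)/2 = 4.455088×10^8 km.
Circular speed at r = 7.58472×10^8 km: v_c = √(μ/r) = 13.227 km/s.
Vis-viva on the transfer ellipse at r = 7.58472×10^8 km gives v_t = √[μ(2/r − 1/a_t)] = 7.2147 km/s.
Δv₂ = |v_t − v_c| = |7.2147 − 13.227| = 6.012 km/s.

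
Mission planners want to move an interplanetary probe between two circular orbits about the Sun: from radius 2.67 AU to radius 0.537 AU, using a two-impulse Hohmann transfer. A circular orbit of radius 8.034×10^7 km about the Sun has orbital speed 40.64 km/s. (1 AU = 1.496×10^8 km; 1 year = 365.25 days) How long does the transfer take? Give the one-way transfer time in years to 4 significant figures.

t = 1.015 years

From the circular-orbit relation v² = μ/r at r = 8.034×10^7 km: μ = v²r = (40.64)² × 8.034×10^7 = 1.32690×10^11 km³/s².
In km: r₁ = 2.67 × 1.496×10^8 = 3.99432×10^8 km; r₂ = 0.537 × 1.496×10^8 = 8.03352×10^7 km.
Semi-major axis of the transfer orbit: a_t = (3.99432×10^8 + 8.03352×10^7)/2 = 2.398836×10^8 km.
Transfer time t = π√(a_t³/μ) = π√((2.398836×10^8)³ / 1.32690×10^11) = 3.204×10^7 s.
Converting: 3.204×10^7 s ÷ 3.15576×10^7 s/year (365.25 × 86400) = 1.015 years.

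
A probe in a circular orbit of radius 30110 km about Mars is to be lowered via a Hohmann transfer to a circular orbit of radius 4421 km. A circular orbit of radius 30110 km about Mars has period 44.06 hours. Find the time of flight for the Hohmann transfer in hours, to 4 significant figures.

t = 9.566 hours

From Kepler's third law T² = 4π²r³/μ at r = 30110 km, T = 44.06 hours = 44.06 × 3600 s = 1.58616×10^5 s: μ = 4π²r³/T² = 42834.9 km³/s².
Transfer-ellipse semi-major axis a_t = (r₁ + r₂)/2 = (30110 + 4421)/2 = 17265.5 km.
Half the transfer-orbit period gives t = π√(a_t³/μ) = 34437 s.
Converting: 34437 s ÷ 3600 s/hour = 9.566 hours.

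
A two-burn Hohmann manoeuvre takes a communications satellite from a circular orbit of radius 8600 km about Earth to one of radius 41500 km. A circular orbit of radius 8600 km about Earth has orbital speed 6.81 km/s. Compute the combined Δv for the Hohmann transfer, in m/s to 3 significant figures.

Δv = 3240 m/s

From the circular-orbit relation v² = μ/r at r = 8600 km: μ = v²r = (6.81)² × 8600 = 3.98834×10^5 km³/s².
The Hohmann ellipse has a_t = (r₁ + r₂)/2 = 25050 km.
At r₁ the circular-orbit speed is v₁ = √(μ/r₁) = 6.810 km/s.
On the transfer ellipse at r₁, vis-viva equation gives v_p = √[μ(2/r₁ − 1/a_t)] = 8.765 km/s.
First burn Δv₁ = |v_p − v₁| = 1.955 km/s.
At r₂, v₂ = √(μ/r₂) = 3.100 km/s.
Transfer-orbit speed at r₂: v_a = √[μ(2/r₂ − 1/a_t)] = 1.816 km/s.
Second burn Δv₂ = |v₂ − v_a| = 1.284 km/s.
Total Δv = Δv₁ + Δv₂ = 3.239 km/s.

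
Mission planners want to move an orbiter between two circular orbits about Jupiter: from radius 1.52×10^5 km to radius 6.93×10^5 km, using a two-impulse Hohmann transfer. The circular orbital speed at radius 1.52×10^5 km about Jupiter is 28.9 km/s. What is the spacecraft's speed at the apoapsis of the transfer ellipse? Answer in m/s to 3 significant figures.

v = 8120 m/s

From the circular-orbit relation v² = μ/r at r = 1.52×10^5 km: μ = v²r = (28.9)² × 1.52×10^5 = 1.26952×10^8 km³/s².
Semi-major axis of the transfer orbit: a_t = (1.520×10^5 + 6.930×10^5)/2 = 4.225×10^5 km.
The apoapsis of the transfer ellipse is at r = 6.930×10^5 km.
From the vis-viva equation, v = √[μ(2/r − 1/a_t)] = 8.118 km/s.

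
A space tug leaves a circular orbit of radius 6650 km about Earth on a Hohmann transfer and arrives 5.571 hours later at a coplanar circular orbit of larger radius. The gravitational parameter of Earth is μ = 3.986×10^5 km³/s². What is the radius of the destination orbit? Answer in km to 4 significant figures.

Transfer time t = 5.571 hours = 20055.6 s, and t = π√(a_t³/μ).
So a_t = (μ t²/π²)^(1/3) = (3.986×10^5 × (20055.6)² / π²)^(1/3) = 25326 km.
Since a_t = (r₁ + r₂)/2, r₂ = 2a_t − r₁ = 2×25326 − 6650 = 44002 km.

r₂ = 44000 km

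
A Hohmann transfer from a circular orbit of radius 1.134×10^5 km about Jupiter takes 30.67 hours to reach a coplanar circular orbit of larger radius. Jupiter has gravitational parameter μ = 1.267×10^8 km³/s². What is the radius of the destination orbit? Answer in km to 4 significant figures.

r₂ = 9.644×10^5 km

Transfer time t = 30.67 hours = 1.10412×10^5 s, and t = π√(a_t³/μ).
So a_t = (μ t²/π²)^(1/3) = (1.267×10^8 × (1.10412×10^5)² / π²)^(1/3) = 5.3889×10^5 km.
Since a_t = (r₁ + r₂)/2, r₂ = 2a_t − r₁ = 2×5.3889×10^5 − 1.134×10^5 = 9.6438×10^5 km.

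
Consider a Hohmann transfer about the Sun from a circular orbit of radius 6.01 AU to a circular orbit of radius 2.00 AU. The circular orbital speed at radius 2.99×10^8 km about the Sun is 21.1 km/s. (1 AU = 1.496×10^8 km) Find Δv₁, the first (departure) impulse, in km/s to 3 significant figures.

Δv₁ = 3.57 km/s

From the circular-orbit relation v² = μ/r at r = 2.99×10^8 km: μ = v²r = (21.1)² × 2.99×10^8 = 1.33118×10^11 km³/s².
In km: r₁ = 6.01 × 1.496×10^8 = 8.99096×10^8 km; r₂ = 2.00 × 1.496×10^8 = 2.992×10^8 km.
The Hohmann ellipse has a_t = (r₁ + r₂)/2 = 5.99148×10^8 km.
Circular speed at r = 8.99096×10^8 km: v_c = √(μ/r) = 12.168 km/s.
Vis-viva on the transfer ellipse at r = 8.99096×10^8 km gives v_t = √[μ(2/r − 1/a_t)] = 8.5986 km/s.
Δv₁ = |v_t − v_c| = |8.5986 − 12.168| = 3.569 km/s.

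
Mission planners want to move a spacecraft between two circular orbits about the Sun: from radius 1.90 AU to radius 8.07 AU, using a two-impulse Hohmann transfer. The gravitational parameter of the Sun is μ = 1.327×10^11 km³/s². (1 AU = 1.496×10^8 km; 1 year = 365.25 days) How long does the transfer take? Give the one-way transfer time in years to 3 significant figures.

In km: r₁ = 1.90 × 1.496×10^8 = 2.8424×10^8 km; r₂ = 8.07 × 1.496×10^8 = 1.207272×10^9 km.
Semi-major axis of the transfer orbit: a_t = (2.8424×10^8 + 1.207272×10^9)/2 = 7.45756×10^8 km.
By Kepler's third law the transfer-orbit period is T = 2π√(a_t³/μ), so t = T/2 = 1.7563×10^8 s.
Converting: 1.7563×10^8 s ÷ 3.15576×10^7 s/year (365.25 × 86400) = 5.57 years.

t = 5.57 years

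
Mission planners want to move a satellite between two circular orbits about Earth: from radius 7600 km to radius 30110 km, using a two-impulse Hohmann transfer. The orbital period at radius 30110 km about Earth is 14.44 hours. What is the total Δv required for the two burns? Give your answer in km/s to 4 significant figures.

From Kepler's third law T² = 4π²r³/μ at r = 30110 km, T = 14.44 hours = 14.44 × 3600 s = 51984 s: μ = 4π²r³/T² = 3.98798×10^5 km³/s².
Transfer-ellipse semi-major axis a_t = (r₁ + r₂)/2 = (7600 + 30110)/2 = 18855 km.
Circular speed at r₁: v₁ = √(μ/r₁) = √(3.98798×10^5/7600) = 7.244 km/s.
On the transfer ellipse at r₁, v² = μ(2/r − 1/a) gives v_p = √[μ(2/r₁ − 1/a_t)] = 9.154 km/s.
First burn Δv₁ = |v_p − v₁| = 1.910 km/s.
Circular speed at r₂: v₂ = √(μ/r₂) = 3.6393 km/s.
Transfer-orbit speed at r₂: v_a = √[μ(2/r₂ − 1/a_t)] = 2.3105 km/s.
Second burn Δv₂ = |v₂ − v_a| = 1.329 km/s.
Total Δv = Δv₁ + Δv₂ = 3.239 km/s.

Δv = 3.239 km/s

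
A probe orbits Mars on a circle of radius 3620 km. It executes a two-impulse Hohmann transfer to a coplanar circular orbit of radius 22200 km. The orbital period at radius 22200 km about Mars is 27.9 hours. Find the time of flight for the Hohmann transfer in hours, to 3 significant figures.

t = 6.19 hours

From Kepler's third law T² = 4π²r³/μ at r = 22200 km, T = 27.9 hours = 27.9 × 3600 s = 1.0044×10^5 s: μ = 4π²r³/T² = 42815.9 km³/s².
The Hohmann ellipse has a_t = (r₁ + r₂)/2 = 12910 km.
Transfer time t = π√(a_t³/μ) = π√((12910)³ / 42815.9) = 22270 s.
Converting: 22270 s ÷ 3600 s/hour = 6.19 hours.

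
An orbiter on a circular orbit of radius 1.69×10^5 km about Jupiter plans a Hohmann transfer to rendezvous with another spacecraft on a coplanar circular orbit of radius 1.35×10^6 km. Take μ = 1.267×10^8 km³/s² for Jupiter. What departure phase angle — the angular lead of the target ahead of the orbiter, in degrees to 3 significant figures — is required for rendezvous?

The Hohmann ellipse has a_t = (r₁ + r₂)/2 = 7.595×10^5 km.
Transfer time t = π√(a_t³/μ) = 1.8474×10^5 s.
The target's mean motion on its circular orbit is ω₂ = √(μ/r₂³) = 7.1761×10^-6 rad/s.
Angle swept by the target during transfer: ω₂·t = 1.3257 rad = 75.96°.
Arrival is 180° from departure on the ellipse, so φ = 180° − 75.96° = 104°.

φ = 104°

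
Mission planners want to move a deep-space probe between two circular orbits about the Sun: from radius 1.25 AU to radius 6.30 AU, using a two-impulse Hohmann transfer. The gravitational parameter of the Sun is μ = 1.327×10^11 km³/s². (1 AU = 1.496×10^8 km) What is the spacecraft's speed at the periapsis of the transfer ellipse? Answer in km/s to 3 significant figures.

v = 34.4 km/s

In km: r₁ = 1.25 × 1.496×10^8 = 1.870×10^8 km; r₂ = 6.30 × 1.496×10^8 = 9.4248×10^8 km.
The Hohmann ellipse has a_t = (r₁ + r₂)/2 = 5.6474×10^8 km.
At periapsis, r = 1.870×10^8 km.
Applying v² = μ(2/r − 1/a_t): v = 34.41 km/s.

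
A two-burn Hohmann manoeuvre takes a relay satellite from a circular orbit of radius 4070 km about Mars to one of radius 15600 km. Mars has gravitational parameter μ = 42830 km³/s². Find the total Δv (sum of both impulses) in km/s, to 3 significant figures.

Semi-major axis of the transfer orbit: a_t = (4070 + 15600)/2 = 9835 km.
Circular speed at r₁: v₁ = √(μ/r₁) = √(42830/4070) = 3.2440 km/s.
Transfer-orbit speed at r₁ (vis-viva equation): v_p = √[μ(2/r₁ − 1/a_t)] = 4.0856 km/s.
First burn Δv₁ = |v_p − v₁| = 0.8416 km/s.
At r₂, v₂ = √(μ/r₂) = 1.657 km/s.
Transfer-orbit speed at r₂: v_a = √[μ(2/r₂ − 1/a_t)] = 1.066 km/s.
Second burn Δv₂ = |v₂ − v_a| = 0.5910 km/s.
Δv = Δv₁ + Δv₂ = 0.8416 + 0.5910 = 1.433 km/s.

Δv = 1.43 km/s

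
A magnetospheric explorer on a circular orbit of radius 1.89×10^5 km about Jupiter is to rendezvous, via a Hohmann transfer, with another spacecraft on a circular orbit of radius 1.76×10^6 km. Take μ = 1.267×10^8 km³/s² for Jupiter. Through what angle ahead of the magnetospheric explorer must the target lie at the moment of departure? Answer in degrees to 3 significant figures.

φ = 106°

The Hohmann ellipse has a_t = (r₁ + r₂)/2 = 9.745×10^5 km.
Transfer time t = π√(a_t³/μ) = 2.685×10^5 s.
The target's mean motion on its circular orbit is ω₂ = √(μ/r₂³) = 4.821×10^-6 rad/s.
Angle swept by the target during transfer: ω₂·t = 1.2944 rad = 74.16°.
The magnetospheric explorer traverses 180° on the transfer ellipse, so the target must lead by 180° − 74.16° = 106°.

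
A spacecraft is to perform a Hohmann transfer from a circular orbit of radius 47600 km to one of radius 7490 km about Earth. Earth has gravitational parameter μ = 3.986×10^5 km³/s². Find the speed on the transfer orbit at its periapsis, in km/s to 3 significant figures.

v = 9.59 km/s

Transfer-ellipse semi-major axis a_t = (r₁ + r₂)/2 = (47600 + 7490)/2 = 27545 km.
The periapsis of the transfer ellipse is at r = 7490 km.
From the vis-viva equation, v = √[μ(2/r − 1/a_t)] = 9.590 km/s.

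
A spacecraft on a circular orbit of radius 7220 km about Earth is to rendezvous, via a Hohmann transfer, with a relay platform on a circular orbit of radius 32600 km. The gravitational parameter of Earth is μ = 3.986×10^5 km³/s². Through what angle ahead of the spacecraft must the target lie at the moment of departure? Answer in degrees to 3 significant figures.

Semi-major axis of the transfer orbit: a_t = (7220 + 32600)/2 = 19910 km.
Transfer time t = π√(a_t³/μ) = 13979 s.
The target's mean motion on its circular orbit is ω₂ = √(μ/r₂³) = 1.0726×10^-4 rad/s.
Angle swept by the target during transfer: ω₂·t = 1.4994 rad = 85.91°.
The spacecraft traverses 180° on the transfer ellipse, so the target must lead by 180° − 85.91° = 94.1°.

φ = 94.1°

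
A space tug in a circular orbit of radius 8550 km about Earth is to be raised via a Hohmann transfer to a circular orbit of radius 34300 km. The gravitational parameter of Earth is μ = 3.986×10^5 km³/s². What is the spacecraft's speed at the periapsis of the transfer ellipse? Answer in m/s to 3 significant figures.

v = 8640 m/s

Transfer-ellipse semi-major axis a_t = (r₁ + r₂)/2 = (8550 + 34300)/2 = 21425 km.
The periapsis of the transfer ellipse is at r = 8550 km.
Applying v² = μ(2/r − 1/a_t): v = 8.639 km/s.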